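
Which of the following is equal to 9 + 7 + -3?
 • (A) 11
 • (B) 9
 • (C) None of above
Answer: C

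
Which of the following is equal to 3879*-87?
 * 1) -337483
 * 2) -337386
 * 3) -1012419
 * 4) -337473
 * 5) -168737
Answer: 4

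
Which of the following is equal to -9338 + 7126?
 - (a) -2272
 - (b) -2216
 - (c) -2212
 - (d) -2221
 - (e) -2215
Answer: c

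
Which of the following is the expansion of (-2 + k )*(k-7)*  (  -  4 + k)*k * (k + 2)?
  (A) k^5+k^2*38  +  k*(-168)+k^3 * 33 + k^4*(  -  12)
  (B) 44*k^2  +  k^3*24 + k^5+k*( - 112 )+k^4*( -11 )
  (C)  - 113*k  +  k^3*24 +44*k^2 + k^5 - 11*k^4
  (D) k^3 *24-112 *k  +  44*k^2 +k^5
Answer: B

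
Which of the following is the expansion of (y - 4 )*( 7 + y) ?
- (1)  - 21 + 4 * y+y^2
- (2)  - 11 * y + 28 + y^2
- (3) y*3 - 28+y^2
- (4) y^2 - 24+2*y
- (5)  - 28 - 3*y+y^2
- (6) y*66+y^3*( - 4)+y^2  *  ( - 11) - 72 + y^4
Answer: 3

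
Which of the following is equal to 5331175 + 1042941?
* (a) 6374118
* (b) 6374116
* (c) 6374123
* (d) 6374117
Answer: b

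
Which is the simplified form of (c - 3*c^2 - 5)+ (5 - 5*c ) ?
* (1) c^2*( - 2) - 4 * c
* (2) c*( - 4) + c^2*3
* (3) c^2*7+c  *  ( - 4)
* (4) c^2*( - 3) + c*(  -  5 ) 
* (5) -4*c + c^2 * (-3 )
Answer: 5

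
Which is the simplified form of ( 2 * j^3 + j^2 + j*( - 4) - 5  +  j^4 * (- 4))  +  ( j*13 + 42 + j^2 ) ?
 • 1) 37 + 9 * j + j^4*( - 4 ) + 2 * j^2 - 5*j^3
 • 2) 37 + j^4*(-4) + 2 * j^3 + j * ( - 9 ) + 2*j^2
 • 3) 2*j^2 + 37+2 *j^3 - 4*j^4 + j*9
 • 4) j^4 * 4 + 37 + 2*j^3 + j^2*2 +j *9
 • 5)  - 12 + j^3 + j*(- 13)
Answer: 3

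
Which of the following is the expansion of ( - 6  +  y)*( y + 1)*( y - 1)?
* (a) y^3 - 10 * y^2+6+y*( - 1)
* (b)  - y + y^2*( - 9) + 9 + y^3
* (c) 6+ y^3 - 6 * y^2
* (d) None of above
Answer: d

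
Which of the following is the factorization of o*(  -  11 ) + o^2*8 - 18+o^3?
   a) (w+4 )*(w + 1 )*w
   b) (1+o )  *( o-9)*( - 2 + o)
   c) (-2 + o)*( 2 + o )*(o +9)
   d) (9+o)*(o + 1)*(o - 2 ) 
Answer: d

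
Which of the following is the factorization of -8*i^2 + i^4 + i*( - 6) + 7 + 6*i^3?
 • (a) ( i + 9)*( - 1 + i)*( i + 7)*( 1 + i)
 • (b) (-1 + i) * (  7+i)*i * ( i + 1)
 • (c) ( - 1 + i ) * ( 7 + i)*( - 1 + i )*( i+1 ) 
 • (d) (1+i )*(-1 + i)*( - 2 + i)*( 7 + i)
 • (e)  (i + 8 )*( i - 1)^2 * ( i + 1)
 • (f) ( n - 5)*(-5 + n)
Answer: c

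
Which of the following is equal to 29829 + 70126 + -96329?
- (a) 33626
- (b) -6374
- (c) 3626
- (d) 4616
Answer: c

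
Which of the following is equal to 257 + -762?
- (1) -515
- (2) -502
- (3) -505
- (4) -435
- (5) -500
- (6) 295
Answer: 3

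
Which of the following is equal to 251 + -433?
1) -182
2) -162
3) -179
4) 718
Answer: 1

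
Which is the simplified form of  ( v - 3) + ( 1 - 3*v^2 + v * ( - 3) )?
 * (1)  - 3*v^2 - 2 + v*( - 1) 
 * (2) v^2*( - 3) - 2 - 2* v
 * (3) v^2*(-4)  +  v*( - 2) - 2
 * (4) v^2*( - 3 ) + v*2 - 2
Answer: 2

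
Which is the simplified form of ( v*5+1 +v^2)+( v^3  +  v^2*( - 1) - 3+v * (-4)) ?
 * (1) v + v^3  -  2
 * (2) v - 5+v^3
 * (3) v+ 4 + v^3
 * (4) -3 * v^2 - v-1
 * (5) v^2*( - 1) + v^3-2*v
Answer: 1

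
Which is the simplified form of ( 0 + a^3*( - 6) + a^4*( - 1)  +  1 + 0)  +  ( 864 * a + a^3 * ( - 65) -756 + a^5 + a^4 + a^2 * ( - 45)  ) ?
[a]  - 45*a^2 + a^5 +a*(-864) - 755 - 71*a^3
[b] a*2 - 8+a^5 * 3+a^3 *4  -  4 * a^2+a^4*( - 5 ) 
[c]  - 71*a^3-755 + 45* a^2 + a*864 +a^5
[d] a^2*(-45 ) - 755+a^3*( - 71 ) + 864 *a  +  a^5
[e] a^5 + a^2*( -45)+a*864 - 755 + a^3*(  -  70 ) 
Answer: d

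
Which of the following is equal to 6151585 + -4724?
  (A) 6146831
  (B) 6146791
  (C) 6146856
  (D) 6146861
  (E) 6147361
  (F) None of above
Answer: D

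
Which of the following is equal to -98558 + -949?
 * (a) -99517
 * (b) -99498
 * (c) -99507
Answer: c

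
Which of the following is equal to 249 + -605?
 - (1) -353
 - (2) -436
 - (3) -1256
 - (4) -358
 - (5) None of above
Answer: 5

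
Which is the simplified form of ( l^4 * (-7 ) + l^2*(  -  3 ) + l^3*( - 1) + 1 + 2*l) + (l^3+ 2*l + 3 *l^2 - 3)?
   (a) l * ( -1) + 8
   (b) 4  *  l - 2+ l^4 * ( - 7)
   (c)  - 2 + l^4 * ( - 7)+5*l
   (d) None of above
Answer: b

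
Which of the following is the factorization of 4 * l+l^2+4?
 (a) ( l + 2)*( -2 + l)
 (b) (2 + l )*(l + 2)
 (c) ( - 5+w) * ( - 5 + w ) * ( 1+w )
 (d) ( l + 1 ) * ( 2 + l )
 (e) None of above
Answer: b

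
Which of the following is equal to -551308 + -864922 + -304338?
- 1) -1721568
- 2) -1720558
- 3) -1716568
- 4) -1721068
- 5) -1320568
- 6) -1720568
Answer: 6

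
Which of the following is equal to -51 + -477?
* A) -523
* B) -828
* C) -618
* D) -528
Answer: D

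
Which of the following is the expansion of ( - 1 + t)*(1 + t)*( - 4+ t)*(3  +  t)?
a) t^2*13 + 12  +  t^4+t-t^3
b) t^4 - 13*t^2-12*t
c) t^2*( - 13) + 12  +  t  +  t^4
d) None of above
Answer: d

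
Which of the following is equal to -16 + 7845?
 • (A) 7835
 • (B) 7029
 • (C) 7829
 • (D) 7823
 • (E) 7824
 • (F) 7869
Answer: C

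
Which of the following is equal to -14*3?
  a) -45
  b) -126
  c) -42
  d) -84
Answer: c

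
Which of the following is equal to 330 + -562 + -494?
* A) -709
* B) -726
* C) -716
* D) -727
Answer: B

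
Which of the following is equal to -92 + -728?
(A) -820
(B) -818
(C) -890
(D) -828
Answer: A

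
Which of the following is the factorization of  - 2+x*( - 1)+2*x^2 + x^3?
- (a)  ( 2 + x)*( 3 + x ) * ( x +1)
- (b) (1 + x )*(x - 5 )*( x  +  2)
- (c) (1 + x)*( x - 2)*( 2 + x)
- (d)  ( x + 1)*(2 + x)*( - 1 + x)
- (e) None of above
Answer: d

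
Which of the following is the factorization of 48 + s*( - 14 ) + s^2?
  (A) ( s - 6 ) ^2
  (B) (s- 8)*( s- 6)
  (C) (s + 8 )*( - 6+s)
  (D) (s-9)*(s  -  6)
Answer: B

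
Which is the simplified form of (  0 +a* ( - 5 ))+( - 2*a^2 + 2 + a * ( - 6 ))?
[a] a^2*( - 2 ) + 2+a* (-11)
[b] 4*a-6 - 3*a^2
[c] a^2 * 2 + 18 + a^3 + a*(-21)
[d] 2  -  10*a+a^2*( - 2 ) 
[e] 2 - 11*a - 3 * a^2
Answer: a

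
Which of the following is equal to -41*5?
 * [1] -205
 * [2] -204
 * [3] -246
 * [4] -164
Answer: 1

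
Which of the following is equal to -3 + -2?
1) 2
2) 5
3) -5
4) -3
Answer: 3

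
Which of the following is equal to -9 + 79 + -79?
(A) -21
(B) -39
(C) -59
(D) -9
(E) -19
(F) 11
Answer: D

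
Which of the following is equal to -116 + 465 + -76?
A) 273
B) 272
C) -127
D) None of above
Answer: A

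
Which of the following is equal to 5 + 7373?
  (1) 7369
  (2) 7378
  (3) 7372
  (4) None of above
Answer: 2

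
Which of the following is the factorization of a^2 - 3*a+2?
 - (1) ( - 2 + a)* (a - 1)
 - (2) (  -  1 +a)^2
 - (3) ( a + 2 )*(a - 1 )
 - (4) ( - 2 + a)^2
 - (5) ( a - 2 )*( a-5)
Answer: 1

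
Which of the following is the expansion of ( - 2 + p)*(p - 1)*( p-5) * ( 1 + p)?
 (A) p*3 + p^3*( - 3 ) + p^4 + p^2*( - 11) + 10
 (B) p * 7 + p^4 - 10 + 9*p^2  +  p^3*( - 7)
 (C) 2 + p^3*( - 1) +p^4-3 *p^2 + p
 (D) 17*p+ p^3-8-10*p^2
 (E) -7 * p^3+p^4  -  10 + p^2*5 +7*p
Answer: B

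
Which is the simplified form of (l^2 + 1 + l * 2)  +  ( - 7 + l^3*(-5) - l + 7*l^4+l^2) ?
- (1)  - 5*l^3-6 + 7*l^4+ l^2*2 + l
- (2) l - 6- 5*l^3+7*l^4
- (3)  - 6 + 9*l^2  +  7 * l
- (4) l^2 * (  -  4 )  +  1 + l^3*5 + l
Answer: 1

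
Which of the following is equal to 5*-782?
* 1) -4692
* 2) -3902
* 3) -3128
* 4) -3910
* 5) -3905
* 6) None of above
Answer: 4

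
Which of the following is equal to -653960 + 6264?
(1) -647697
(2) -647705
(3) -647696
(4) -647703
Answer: 3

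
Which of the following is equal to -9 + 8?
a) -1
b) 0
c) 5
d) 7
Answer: a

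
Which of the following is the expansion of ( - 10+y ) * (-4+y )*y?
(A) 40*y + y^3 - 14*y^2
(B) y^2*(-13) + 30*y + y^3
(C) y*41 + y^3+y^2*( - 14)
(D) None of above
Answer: A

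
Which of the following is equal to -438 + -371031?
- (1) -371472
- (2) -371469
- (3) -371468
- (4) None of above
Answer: 2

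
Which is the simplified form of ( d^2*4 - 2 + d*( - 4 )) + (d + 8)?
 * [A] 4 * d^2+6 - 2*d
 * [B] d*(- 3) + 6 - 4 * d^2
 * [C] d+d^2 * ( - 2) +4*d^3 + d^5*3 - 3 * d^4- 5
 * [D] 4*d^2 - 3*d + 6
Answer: D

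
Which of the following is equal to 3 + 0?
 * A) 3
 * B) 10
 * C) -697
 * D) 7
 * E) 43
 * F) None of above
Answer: A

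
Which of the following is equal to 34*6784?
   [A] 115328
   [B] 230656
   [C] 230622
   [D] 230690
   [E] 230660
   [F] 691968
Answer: B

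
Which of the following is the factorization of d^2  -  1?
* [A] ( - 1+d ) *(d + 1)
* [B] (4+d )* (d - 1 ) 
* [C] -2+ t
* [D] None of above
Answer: A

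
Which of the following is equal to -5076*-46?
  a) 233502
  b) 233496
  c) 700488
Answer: b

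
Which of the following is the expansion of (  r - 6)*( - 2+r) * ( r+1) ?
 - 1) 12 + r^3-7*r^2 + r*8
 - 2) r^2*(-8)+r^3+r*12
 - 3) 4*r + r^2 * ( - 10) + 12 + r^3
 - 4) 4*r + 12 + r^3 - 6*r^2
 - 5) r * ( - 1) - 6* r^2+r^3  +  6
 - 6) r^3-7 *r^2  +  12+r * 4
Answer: 6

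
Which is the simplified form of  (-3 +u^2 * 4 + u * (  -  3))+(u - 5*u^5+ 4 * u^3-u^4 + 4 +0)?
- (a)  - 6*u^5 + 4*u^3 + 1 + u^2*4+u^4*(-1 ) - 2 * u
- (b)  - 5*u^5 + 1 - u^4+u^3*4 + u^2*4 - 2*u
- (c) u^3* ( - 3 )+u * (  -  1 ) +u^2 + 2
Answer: b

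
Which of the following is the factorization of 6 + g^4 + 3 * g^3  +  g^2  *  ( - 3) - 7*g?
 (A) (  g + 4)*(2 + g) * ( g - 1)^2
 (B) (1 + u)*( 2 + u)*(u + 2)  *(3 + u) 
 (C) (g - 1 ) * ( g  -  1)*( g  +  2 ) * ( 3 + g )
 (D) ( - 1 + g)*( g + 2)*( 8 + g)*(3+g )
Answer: C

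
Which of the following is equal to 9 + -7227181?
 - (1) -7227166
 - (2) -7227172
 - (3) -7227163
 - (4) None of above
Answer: 2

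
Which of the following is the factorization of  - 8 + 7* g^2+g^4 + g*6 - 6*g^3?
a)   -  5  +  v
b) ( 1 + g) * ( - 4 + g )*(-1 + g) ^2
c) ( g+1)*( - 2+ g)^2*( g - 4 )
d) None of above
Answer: d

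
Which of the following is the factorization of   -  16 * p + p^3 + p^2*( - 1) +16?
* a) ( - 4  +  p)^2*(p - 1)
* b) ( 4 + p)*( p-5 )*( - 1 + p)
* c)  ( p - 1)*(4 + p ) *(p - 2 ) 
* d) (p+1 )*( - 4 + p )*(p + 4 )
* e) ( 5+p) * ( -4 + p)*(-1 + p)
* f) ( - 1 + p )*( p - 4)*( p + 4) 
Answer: f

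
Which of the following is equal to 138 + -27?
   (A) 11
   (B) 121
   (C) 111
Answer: C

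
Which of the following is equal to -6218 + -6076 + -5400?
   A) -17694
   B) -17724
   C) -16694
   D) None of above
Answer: A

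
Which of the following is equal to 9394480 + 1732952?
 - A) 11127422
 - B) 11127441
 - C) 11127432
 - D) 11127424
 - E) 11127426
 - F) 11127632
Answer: C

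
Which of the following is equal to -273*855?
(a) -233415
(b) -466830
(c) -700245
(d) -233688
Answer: a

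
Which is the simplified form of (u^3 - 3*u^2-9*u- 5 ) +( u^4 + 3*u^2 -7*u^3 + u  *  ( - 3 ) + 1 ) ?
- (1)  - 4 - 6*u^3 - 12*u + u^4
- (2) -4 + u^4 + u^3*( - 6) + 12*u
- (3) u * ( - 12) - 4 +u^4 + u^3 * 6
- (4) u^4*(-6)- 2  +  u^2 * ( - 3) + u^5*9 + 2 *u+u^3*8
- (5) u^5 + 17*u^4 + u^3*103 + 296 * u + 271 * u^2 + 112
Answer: 1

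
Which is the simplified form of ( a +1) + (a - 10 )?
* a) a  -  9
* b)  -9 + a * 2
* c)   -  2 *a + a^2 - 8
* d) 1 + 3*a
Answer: b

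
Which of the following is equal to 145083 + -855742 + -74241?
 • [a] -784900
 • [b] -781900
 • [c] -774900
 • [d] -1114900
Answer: a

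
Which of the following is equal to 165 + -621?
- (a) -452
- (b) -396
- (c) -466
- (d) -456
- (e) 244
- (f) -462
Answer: d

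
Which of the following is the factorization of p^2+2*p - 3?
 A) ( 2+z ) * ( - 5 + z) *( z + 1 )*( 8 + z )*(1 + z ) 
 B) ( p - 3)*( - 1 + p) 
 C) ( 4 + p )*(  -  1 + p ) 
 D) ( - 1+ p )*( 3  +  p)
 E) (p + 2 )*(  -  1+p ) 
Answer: D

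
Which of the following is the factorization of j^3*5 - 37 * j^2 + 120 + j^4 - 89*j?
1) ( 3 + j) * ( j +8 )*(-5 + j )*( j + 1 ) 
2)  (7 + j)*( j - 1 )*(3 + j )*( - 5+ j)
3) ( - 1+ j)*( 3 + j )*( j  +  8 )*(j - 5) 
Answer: 3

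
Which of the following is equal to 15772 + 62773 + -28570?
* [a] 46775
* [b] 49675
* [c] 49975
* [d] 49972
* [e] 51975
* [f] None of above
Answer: c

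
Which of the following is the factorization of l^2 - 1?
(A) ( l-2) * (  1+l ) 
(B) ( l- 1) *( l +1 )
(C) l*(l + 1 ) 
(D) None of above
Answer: B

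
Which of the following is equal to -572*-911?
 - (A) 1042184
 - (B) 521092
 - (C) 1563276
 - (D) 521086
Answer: B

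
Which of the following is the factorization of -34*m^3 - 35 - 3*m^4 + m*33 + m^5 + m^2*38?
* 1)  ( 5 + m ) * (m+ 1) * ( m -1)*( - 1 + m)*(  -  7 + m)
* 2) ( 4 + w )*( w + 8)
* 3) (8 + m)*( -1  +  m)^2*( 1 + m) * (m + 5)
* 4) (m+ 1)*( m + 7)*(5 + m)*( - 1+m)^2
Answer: 1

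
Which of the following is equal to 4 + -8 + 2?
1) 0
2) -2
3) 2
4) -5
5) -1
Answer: 2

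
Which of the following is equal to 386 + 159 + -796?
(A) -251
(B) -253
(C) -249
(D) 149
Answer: A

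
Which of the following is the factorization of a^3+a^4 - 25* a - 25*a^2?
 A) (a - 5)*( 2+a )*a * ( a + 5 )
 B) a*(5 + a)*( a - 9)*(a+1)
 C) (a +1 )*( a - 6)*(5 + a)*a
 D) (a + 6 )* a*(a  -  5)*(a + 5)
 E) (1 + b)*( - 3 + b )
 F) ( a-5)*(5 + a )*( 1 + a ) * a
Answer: F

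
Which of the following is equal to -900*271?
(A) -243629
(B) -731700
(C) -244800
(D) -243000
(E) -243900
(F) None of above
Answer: E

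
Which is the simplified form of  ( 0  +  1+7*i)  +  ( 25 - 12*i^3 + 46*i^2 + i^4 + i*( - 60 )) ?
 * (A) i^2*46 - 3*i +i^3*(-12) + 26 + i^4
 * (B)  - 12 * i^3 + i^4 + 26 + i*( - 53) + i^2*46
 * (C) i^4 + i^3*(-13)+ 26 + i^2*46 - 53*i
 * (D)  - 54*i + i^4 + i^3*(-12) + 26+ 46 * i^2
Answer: B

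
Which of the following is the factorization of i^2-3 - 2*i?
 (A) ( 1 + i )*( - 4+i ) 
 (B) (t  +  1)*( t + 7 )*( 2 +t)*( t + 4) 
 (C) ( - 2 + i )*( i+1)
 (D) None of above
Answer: D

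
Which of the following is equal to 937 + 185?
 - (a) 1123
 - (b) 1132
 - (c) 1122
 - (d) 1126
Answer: c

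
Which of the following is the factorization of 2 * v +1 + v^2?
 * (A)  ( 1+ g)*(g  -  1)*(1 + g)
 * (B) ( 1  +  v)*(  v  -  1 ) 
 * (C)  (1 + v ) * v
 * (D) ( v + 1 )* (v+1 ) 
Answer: D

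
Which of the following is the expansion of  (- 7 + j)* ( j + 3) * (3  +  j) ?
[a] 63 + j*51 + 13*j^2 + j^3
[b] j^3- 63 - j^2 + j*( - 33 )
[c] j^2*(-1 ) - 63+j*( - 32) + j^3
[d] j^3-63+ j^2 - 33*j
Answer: b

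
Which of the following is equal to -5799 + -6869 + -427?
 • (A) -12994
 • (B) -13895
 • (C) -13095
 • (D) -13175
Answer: C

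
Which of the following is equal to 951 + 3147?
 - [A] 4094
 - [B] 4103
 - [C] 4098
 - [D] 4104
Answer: C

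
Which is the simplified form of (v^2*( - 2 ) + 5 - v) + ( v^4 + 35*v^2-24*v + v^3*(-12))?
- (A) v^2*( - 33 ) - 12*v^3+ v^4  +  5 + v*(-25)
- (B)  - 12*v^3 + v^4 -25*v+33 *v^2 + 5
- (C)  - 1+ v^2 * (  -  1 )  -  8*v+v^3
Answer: B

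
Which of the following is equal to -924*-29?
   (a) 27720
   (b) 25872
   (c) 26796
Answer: c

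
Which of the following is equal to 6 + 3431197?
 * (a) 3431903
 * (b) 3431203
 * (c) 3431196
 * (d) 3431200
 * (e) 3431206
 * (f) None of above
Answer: b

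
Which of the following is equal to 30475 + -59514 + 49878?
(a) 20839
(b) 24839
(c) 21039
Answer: a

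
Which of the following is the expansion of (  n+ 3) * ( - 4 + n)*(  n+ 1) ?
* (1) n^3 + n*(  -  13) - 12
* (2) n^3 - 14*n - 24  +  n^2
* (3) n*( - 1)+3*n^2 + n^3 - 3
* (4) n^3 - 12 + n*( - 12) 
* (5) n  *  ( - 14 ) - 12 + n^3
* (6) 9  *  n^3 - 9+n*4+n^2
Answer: 1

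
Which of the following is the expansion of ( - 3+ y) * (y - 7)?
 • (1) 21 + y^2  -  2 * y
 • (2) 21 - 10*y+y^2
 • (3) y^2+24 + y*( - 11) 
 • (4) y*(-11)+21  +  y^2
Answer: 2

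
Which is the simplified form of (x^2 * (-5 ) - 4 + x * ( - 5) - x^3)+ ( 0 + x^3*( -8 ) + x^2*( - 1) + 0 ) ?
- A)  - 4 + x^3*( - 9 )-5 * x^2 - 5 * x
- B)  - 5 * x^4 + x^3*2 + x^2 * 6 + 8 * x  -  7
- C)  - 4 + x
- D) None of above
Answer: D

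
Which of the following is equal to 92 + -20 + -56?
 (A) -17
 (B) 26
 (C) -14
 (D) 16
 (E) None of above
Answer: D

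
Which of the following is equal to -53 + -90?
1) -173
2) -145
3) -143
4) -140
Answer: 3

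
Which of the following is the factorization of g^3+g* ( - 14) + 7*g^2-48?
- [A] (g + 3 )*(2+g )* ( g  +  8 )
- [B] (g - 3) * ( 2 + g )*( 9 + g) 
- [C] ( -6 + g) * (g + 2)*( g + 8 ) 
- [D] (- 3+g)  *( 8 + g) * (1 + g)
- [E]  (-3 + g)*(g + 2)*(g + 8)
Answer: E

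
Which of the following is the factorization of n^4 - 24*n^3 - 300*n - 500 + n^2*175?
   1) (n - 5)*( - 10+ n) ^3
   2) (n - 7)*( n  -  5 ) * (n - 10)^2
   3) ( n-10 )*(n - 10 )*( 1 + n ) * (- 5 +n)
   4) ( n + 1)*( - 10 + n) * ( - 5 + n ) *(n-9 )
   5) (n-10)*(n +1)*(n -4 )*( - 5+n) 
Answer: 3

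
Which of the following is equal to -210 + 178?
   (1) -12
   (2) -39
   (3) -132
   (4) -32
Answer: 4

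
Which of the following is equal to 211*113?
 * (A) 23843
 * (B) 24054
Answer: A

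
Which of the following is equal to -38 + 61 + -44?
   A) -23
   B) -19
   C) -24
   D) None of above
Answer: D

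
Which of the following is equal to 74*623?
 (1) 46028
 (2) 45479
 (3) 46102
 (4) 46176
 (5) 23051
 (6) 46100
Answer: 3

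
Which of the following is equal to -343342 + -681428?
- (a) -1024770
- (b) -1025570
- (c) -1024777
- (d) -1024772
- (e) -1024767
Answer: a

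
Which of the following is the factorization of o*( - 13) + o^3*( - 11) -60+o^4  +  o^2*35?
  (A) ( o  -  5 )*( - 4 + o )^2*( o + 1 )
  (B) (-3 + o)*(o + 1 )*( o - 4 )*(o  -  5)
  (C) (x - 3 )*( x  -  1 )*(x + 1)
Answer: B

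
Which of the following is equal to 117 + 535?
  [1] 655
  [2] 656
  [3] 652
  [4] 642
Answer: 3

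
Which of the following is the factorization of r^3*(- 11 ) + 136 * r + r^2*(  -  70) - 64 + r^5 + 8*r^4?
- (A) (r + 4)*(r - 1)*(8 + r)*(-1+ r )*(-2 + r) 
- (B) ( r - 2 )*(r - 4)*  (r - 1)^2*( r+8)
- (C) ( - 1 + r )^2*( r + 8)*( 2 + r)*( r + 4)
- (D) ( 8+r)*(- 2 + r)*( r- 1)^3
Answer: A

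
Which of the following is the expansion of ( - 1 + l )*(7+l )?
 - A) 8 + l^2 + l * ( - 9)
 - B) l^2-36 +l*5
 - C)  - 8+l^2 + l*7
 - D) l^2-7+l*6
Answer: D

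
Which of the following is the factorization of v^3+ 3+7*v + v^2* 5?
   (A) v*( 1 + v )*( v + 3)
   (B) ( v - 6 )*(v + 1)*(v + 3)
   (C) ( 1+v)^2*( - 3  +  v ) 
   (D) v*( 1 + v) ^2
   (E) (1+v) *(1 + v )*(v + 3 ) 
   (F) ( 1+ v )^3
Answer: E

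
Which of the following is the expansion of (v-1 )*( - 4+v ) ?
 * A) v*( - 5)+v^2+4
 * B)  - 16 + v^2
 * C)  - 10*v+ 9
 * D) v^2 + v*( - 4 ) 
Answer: A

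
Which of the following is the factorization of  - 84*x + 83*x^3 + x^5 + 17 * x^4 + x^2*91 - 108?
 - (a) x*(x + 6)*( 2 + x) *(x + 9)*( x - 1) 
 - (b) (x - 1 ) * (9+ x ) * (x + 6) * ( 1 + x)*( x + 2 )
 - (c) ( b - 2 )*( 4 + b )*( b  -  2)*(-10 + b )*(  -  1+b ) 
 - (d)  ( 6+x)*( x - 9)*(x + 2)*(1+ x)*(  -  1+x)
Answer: b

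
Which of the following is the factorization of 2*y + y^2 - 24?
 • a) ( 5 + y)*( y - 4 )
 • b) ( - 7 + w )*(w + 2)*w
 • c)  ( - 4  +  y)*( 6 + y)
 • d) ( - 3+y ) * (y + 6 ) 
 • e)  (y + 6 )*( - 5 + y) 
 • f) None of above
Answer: c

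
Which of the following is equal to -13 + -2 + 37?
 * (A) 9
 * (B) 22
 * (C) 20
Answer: B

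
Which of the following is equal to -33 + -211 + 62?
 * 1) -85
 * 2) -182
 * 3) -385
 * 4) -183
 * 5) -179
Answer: 2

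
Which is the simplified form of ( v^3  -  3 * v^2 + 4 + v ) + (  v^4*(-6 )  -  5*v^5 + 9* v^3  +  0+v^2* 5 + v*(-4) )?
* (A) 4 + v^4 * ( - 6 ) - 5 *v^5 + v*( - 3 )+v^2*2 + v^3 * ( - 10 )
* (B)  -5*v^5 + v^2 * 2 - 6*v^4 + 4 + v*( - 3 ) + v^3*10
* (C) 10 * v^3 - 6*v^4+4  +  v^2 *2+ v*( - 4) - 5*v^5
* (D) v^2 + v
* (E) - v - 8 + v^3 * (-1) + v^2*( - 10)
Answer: B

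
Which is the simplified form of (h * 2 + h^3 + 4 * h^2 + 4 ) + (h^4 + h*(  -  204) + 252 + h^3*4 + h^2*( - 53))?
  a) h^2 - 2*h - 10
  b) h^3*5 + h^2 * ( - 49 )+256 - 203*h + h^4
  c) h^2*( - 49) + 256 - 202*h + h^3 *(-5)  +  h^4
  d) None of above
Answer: d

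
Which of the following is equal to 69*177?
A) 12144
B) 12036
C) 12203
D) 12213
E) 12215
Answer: D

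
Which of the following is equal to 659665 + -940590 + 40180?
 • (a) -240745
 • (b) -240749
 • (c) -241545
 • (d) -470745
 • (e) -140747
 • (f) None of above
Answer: a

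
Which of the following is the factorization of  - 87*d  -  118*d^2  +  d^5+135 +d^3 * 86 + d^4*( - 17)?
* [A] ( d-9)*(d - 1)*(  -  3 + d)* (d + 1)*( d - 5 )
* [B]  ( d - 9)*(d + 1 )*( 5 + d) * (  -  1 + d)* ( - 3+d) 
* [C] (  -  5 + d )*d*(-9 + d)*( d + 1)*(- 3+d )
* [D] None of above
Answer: A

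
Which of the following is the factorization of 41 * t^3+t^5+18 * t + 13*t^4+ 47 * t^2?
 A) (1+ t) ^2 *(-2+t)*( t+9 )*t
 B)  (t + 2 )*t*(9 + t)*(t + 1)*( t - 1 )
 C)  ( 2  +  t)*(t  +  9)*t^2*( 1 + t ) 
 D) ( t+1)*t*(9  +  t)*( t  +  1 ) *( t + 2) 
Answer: D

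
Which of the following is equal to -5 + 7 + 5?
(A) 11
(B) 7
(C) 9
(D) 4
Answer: B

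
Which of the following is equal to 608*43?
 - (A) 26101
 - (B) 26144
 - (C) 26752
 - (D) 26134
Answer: B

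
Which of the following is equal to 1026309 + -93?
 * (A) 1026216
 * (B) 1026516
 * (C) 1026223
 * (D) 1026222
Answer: A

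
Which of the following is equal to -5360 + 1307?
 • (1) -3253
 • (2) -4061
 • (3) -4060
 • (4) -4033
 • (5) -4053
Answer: 5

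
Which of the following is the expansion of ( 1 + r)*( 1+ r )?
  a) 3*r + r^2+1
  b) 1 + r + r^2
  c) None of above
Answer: c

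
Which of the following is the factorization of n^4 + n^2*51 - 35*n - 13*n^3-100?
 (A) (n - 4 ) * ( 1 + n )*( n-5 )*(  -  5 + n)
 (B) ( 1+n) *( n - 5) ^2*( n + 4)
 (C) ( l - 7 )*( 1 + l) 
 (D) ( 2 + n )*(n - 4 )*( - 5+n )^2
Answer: A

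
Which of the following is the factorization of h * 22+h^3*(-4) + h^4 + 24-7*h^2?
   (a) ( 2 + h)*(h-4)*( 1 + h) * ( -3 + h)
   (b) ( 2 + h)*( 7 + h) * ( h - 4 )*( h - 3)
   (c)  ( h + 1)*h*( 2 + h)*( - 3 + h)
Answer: a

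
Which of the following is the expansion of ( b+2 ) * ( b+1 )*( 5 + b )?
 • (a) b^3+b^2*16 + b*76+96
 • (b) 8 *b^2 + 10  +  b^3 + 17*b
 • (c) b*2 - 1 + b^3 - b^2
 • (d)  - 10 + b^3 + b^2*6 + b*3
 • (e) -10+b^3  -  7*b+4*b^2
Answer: b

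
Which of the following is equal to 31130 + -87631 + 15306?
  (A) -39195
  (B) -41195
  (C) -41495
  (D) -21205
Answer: B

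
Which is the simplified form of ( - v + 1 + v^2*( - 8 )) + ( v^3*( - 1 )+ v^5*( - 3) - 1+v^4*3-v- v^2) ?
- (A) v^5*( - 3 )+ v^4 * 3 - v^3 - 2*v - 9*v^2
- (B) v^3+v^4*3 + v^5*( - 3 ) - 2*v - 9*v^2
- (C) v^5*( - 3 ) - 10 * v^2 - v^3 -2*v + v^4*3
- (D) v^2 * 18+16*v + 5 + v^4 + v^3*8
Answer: A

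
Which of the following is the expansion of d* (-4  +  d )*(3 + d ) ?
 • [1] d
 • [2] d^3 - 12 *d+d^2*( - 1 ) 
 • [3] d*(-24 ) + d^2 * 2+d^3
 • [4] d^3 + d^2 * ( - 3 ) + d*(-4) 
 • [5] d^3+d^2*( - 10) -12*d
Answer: 2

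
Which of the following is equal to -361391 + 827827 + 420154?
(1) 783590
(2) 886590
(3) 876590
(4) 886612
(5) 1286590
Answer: 2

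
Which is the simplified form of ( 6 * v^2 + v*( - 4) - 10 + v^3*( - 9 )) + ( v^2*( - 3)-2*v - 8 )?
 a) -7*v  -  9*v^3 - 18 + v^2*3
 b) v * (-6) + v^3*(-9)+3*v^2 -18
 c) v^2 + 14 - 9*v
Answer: b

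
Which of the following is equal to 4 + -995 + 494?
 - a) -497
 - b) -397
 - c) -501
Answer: a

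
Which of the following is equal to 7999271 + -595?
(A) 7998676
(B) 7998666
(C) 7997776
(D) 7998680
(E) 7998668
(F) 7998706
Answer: A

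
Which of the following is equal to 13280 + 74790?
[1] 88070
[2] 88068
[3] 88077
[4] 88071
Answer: 1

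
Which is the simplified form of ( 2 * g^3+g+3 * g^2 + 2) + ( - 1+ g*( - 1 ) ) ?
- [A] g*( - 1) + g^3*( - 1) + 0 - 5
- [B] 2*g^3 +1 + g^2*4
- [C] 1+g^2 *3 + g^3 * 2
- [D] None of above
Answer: C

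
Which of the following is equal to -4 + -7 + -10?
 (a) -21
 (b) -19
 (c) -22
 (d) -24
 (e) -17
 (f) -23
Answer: a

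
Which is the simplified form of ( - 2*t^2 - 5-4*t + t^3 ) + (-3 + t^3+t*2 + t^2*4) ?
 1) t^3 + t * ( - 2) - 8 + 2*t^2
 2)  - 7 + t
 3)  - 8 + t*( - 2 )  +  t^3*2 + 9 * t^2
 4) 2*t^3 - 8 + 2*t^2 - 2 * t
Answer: 4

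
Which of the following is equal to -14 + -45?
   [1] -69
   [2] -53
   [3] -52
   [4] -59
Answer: 4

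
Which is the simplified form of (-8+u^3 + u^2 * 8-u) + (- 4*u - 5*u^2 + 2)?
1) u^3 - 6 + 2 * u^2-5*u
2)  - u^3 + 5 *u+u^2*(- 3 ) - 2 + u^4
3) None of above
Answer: 3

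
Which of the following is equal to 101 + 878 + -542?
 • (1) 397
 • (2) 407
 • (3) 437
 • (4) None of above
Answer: 3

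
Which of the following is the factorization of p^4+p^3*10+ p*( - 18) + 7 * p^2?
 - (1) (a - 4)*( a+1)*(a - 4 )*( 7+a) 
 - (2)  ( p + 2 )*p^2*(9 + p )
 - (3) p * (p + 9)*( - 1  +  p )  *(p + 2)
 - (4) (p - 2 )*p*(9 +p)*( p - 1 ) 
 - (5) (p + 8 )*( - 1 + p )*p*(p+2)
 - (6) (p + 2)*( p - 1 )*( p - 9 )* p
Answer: 3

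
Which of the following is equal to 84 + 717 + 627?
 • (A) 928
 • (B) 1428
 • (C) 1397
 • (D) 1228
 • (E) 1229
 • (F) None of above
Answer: B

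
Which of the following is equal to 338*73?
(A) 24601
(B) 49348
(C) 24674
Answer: C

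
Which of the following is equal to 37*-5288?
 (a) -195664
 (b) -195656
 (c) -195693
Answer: b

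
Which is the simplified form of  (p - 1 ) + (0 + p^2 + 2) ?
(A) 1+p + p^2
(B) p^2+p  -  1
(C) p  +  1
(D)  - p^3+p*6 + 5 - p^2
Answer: A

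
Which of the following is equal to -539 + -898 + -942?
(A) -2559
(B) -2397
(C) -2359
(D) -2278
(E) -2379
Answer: E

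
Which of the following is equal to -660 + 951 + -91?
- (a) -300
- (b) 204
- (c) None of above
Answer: c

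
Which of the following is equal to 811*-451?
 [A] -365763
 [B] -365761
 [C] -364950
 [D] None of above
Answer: B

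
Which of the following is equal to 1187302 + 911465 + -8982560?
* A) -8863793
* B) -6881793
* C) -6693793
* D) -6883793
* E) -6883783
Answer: D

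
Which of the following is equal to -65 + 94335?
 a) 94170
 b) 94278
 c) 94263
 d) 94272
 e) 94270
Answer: e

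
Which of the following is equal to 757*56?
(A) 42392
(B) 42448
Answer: A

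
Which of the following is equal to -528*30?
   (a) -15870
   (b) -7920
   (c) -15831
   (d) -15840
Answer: d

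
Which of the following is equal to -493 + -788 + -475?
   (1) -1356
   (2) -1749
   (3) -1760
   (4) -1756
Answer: 4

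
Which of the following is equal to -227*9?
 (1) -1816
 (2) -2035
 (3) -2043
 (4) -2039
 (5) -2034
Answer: 3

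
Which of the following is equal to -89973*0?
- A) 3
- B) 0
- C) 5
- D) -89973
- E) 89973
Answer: B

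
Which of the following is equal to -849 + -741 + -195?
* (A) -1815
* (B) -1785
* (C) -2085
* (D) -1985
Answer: B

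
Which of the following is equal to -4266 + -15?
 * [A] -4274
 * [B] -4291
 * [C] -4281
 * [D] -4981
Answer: C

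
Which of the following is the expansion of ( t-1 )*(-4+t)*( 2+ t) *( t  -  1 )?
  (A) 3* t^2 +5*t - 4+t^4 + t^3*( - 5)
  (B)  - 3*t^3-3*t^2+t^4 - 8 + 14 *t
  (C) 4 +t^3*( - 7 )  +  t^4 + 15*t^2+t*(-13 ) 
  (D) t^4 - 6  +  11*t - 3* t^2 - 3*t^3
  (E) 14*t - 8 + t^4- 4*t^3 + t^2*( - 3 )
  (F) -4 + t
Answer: E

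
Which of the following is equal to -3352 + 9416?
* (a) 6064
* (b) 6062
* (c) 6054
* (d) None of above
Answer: a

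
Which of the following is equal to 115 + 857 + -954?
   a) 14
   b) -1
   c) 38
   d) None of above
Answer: d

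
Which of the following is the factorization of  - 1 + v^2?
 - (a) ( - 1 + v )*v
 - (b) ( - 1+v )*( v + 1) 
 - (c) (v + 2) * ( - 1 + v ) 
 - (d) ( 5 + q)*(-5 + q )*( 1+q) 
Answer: b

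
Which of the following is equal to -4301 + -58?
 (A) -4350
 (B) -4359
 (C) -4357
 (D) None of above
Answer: B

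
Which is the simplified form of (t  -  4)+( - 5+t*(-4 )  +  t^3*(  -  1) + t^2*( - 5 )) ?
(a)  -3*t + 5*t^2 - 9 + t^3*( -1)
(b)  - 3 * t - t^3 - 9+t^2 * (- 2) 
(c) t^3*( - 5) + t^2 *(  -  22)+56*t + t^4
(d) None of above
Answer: d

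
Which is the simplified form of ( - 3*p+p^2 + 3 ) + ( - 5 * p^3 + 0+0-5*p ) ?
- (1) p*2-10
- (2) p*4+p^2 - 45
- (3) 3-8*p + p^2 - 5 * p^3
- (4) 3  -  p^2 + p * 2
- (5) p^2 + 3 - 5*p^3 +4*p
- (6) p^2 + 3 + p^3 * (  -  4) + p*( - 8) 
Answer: 3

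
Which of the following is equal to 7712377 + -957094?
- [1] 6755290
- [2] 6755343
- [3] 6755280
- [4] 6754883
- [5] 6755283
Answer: 5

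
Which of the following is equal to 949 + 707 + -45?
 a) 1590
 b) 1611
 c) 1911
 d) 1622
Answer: b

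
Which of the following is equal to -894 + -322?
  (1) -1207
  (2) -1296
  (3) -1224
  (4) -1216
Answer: 4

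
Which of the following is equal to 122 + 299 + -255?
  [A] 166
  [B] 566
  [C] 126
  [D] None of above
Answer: A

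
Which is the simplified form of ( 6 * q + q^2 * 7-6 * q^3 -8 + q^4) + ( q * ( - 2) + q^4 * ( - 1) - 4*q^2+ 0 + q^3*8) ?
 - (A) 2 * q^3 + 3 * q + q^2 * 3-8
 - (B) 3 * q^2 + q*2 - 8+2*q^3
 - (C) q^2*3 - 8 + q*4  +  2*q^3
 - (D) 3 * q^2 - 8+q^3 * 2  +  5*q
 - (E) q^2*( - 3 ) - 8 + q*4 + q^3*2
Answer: C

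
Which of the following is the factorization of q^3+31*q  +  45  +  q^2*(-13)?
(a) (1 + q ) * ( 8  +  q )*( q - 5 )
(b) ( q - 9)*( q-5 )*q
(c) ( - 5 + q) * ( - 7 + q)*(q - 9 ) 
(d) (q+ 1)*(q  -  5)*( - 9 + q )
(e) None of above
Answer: d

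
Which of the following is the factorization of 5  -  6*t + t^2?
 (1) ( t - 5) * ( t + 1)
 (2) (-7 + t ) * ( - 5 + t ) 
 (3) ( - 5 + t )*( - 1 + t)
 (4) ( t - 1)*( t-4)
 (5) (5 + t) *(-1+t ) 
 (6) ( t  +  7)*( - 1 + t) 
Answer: 3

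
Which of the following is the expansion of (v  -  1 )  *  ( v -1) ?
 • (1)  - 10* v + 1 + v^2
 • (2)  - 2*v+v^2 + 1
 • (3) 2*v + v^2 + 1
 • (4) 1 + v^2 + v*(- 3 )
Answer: 2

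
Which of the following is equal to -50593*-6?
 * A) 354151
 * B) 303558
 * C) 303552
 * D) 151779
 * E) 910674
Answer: B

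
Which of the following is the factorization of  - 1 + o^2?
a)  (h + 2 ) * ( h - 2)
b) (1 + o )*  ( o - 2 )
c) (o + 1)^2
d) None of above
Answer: d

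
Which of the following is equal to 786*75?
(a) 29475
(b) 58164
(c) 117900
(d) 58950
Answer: d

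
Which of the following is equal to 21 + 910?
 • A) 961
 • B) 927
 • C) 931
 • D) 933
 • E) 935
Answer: C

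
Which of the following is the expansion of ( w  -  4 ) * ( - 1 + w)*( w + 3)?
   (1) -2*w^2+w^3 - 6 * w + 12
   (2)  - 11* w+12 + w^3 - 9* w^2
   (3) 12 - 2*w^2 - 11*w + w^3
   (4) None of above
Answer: 3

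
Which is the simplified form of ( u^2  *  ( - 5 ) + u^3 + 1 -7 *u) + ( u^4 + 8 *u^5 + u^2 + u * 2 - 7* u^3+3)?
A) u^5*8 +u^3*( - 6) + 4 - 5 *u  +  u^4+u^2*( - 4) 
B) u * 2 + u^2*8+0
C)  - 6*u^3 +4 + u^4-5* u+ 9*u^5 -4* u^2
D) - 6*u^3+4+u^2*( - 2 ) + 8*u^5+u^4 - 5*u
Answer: A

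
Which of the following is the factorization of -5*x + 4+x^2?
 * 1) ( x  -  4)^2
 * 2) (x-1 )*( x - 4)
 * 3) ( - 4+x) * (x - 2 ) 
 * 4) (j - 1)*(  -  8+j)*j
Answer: 2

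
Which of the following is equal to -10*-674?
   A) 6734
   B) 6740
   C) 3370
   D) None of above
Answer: B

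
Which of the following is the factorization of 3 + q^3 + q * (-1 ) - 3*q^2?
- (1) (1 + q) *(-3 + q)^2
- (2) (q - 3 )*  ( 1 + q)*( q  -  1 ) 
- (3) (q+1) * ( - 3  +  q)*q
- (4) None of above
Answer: 2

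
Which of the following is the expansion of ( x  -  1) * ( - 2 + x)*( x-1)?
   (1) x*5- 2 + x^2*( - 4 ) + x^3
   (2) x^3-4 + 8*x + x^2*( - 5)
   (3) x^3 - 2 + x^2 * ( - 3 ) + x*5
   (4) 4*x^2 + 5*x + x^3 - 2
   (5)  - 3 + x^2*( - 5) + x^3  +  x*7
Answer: 1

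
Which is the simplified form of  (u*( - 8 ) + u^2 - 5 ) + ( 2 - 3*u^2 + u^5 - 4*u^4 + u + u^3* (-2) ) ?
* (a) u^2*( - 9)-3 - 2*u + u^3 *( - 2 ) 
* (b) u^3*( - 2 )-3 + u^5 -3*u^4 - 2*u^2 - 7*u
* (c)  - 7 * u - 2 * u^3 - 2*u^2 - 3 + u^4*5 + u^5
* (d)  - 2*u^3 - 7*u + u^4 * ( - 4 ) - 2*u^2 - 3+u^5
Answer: d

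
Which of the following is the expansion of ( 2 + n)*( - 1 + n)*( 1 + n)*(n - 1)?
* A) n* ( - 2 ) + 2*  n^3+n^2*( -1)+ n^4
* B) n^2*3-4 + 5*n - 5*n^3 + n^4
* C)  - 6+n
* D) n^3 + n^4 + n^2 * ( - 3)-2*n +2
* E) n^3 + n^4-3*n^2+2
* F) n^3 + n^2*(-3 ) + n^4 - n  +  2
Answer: F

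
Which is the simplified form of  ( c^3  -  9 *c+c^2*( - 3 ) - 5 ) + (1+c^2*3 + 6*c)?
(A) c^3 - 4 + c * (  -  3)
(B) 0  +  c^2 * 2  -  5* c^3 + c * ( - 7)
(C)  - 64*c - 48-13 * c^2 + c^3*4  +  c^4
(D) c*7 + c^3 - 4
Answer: A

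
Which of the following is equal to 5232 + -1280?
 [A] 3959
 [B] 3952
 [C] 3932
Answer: B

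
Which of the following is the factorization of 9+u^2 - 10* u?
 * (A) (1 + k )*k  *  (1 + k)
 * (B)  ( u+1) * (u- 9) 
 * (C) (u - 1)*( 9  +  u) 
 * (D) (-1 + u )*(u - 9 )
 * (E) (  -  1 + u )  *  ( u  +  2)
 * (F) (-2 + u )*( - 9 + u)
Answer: D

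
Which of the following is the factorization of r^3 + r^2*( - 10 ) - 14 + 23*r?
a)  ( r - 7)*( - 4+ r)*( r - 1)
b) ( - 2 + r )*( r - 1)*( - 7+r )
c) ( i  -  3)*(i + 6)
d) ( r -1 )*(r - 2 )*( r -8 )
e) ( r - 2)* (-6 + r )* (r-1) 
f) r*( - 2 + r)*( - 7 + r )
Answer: b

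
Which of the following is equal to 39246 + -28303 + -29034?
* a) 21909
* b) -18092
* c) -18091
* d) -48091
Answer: c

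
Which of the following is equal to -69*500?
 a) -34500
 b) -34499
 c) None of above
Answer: a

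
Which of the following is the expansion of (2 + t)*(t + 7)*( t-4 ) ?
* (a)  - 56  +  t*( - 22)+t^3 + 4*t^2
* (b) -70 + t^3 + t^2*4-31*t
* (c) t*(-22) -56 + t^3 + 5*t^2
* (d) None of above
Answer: c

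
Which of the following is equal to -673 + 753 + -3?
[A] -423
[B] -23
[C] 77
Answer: C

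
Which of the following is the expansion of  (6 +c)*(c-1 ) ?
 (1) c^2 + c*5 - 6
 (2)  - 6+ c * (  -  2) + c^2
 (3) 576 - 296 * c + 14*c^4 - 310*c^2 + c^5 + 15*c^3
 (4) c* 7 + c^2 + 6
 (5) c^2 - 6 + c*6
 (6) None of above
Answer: 1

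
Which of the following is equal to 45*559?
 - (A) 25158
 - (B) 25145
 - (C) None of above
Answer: C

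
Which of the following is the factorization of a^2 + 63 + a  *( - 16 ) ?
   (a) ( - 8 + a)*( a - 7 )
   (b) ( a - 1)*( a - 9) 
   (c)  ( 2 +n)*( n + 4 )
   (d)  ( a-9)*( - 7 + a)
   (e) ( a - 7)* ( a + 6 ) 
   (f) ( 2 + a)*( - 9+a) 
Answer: d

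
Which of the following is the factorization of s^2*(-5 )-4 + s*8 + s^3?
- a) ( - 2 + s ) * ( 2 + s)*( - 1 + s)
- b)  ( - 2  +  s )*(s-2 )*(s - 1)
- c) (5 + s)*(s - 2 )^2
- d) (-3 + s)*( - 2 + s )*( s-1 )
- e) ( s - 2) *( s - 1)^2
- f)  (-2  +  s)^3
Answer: b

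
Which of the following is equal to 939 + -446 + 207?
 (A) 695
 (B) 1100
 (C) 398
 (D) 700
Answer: D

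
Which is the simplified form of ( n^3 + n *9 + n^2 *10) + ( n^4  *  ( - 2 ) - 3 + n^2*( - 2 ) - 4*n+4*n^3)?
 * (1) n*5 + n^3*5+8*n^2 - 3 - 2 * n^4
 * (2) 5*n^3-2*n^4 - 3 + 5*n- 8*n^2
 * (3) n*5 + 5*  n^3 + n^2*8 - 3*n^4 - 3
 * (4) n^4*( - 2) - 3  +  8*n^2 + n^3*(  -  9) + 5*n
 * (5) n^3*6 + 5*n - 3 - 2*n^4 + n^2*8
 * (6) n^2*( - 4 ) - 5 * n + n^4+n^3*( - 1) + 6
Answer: 1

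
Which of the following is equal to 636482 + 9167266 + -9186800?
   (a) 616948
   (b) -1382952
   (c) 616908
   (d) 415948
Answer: a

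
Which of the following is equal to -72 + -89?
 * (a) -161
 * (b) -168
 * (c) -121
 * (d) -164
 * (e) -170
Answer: a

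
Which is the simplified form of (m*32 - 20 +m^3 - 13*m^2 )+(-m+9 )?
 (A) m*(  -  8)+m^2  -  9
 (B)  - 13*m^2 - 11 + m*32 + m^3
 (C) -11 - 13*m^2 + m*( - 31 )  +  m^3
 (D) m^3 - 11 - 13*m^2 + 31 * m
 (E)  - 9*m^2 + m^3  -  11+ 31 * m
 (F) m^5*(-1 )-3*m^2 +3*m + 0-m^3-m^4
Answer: D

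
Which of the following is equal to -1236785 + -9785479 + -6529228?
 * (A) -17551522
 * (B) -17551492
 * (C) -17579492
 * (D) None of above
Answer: B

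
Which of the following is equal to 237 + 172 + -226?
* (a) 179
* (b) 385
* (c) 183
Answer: c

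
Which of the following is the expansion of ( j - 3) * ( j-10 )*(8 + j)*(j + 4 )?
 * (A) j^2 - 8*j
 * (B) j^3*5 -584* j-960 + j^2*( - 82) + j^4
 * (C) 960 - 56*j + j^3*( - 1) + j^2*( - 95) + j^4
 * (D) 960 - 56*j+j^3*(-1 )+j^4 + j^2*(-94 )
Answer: D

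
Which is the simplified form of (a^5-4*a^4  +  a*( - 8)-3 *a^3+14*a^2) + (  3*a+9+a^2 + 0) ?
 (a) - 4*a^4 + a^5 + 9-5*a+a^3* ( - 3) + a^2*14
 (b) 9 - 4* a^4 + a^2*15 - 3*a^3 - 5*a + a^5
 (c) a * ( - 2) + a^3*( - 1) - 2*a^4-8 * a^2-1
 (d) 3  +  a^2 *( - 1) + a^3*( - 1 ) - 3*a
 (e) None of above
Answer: b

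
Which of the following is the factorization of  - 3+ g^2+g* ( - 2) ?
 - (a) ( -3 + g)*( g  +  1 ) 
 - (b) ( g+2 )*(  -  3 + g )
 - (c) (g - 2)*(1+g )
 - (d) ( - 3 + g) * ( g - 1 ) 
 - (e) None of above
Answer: a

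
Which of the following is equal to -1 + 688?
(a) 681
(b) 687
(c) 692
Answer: b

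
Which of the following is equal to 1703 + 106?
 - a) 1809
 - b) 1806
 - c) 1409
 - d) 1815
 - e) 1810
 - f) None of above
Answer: a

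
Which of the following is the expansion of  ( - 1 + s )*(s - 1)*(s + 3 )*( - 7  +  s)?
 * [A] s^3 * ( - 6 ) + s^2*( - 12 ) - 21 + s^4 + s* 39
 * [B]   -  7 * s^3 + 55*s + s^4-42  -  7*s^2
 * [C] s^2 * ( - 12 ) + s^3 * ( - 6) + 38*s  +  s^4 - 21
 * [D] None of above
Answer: C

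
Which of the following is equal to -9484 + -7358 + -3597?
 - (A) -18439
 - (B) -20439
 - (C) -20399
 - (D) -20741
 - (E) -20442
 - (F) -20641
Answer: B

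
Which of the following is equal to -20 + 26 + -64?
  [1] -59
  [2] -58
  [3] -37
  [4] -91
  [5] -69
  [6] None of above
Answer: 2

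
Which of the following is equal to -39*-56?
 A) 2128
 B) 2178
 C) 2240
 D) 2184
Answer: D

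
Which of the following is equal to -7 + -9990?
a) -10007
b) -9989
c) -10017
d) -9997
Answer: d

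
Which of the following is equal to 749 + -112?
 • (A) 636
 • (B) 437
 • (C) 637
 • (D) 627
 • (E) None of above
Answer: C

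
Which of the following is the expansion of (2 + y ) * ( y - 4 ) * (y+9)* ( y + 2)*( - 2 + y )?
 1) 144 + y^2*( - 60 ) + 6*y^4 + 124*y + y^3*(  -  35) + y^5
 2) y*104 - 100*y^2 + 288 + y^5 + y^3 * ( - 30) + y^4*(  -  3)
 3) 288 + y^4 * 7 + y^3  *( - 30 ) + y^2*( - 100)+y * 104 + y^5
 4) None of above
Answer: 3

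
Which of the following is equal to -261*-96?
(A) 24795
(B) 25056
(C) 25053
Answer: B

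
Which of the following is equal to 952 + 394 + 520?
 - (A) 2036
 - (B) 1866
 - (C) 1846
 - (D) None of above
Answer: B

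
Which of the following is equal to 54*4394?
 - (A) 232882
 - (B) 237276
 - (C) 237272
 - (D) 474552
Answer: B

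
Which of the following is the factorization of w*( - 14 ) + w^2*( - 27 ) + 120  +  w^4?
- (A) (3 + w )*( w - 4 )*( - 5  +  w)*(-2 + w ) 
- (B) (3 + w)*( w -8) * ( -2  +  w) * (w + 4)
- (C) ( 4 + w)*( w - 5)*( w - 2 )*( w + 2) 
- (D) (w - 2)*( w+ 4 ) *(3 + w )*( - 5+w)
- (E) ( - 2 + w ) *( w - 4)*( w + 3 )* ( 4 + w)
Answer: D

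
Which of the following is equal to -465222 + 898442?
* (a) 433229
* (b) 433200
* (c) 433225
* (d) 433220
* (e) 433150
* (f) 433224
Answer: d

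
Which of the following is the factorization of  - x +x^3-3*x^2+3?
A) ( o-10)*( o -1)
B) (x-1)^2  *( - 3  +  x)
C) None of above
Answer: C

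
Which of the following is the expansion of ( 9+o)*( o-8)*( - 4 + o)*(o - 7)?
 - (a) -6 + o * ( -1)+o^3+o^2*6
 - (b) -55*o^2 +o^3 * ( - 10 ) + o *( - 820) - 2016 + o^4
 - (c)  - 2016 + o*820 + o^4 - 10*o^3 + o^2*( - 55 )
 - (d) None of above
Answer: c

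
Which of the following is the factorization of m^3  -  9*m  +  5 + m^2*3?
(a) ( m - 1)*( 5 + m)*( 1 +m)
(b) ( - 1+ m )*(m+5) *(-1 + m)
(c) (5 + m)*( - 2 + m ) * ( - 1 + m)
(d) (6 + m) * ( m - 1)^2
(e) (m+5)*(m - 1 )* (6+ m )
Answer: b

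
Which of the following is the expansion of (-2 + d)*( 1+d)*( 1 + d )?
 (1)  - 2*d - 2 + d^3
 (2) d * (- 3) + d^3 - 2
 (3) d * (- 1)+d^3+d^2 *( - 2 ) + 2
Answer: 2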